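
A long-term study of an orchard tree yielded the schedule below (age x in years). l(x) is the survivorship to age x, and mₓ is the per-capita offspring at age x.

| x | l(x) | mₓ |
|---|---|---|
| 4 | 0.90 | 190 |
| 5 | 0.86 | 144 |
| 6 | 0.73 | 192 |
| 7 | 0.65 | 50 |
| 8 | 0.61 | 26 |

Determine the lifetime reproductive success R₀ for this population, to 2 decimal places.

483.36

R₀ = Σ l(x) mₓ:
  age 4: 0.90 × 190 = 171.0000
  age 5: 0.86 × 144 = 123.8400
  age 6: 0.73 × 192 = 140.1600
  age 7: 0.65 × 50 = 32.5000
  age 8: 0.61 × 26 = 15.8600
R₀ = 171.0000 + 123.8400 + 140.1600 + 32.5000 + 15.8600 = 483.3600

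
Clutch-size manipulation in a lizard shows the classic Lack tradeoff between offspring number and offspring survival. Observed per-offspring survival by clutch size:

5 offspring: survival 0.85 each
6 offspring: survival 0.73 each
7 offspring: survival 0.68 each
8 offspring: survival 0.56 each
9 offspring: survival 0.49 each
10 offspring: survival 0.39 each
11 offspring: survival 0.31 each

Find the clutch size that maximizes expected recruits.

Expected recruits = c × s(c):
  c=5: 5 × 0.85 = 4.250
  c=6: 6 × 0.73 = 4.380
  c=7: 7 × 0.68 = 4.760
  c=8: 8 × 0.56 = 4.480
  c=9: 9 × 0.49 = 4.410
  c=10: 10 × 0.39 = 3.900
  c=11: 11 × 0.31 = 3.410
Maximum at c = 7 (4.760 recruits).

7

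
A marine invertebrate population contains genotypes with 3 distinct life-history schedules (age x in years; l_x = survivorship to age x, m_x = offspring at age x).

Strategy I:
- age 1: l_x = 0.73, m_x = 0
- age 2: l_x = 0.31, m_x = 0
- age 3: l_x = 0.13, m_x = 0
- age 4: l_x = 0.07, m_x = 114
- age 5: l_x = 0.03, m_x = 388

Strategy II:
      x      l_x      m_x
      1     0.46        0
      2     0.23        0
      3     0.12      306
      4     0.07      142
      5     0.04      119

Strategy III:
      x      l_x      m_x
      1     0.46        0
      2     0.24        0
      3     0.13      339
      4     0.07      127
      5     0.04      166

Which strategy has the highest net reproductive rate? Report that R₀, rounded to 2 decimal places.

Strategy I: R₀ = 0.73×0 + 0.31×0 + 0.13×0 + 0.07×114 + 0.03×388 = 19.6200
Strategy II: R₀ = 0.46×0 + 0.23×0 + 0.12×306 + 0.07×142 + 0.04×119 = 51.4200
Strategy III: R₀ = 0.46×0 + 0.24×0 + 0.13×339 + 0.07×127 + 0.04×166 = 59.6000
Highest R₀: strategy III with 59.6000.

59.60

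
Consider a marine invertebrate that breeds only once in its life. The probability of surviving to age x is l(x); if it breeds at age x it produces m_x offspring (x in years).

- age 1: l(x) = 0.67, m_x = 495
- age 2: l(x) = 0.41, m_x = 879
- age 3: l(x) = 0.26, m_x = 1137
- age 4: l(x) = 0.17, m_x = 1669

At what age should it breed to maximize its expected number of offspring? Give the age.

Expected offspring if breeding at age x = l(x) × m_x:
  age 1: 0.67 × 495 = 331.650
  age 2: 0.41 × 879 = 360.390
  age 3: 0.26 × 1137 = 295.620
  age 4: 0.17 × 1669 = 283.730
Maximum at age 2 (360.390).

2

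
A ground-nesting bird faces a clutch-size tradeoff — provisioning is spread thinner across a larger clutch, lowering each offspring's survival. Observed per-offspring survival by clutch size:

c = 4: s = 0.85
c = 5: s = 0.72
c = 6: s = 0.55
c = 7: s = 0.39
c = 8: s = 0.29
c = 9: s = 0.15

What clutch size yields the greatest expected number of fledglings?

Expected fledglings = c × s(c):
  c=4: 4 × 0.85 = 3.400
  c=5: 5 × 0.72 = 3.600
  c=6: 6 × 0.55 = 3.300
  c=7: 7 × 0.39 = 2.730
  c=8: 8 × 0.29 = 2.320
  c=9: 9 × 0.15 = 1.350
Maximum at c = 5 (3.600 fledglings).

5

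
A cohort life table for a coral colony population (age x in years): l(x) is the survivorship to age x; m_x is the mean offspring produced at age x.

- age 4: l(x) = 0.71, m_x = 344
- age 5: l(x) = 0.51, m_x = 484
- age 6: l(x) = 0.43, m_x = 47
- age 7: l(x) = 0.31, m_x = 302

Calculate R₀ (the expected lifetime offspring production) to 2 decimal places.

R₀ = Σ l(x) m_x:
  age 4: 0.71 × 344 = 244.2400
  age 5: 0.51 × 484 = 246.8400
  age 6: 0.43 × 47 = 20.2100
  age 7: 0.31 × 302 = 93.6200
R₀ = 244.2400 + 246.8400 + 20.2100 + 93.6200 = 604.9100

604.91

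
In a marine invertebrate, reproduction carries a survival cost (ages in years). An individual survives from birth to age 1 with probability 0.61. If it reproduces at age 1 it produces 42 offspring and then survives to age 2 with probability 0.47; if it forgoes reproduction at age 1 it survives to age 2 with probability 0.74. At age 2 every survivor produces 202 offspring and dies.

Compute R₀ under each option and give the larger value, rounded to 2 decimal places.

breed at age 1: R₀ = 0.61 × (42 + 0.47 × 202) = 0.61 × 136.9400 = 83.5334
delay to age 2: R₀ = 0.61 × (0.74 × 202) = 0.61 × 149.4800 = 91.1828
Higher: delay to age 2 (91.1828).

91.18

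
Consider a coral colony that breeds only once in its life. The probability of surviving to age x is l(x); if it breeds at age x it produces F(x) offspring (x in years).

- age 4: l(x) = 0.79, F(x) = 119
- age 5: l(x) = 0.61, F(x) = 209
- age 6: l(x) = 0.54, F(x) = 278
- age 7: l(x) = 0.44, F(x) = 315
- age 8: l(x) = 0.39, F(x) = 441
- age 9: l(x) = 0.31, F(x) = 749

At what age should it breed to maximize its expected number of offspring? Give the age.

Expected offspring if breeding at age x = l(x) × F(x):
  age 4: 0.79 × 119 = 94.010
  age 5: 0.61 × 209 = 127.490
  age 6: 0.54 × 278 = 150.120
  age 7: 0.44 × 315 = 138.600
  age 8: 0.39 × 441 = 171.990
  age 9: 0.31 × 749 = 232.190
Maximum at age 9 (232.190).

9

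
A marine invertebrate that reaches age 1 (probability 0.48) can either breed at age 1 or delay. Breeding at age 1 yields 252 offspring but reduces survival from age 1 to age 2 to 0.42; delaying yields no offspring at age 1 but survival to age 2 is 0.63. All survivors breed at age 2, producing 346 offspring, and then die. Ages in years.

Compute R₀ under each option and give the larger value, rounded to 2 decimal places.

breed at age 1: R₀ = 0.48 × (252 + 0.42 × 346) = 0.48 × 397.3200 = 190.7136
delay to age 2: R₀ = 0.48 × (0.63 × 346) = 0.48 × 217.9800 = 104.6304
Higher: breed at age 1 (190.7136).

190.71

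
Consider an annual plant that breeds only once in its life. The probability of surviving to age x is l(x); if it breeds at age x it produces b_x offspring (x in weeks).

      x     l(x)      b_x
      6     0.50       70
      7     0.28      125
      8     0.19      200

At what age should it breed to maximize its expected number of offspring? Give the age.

8

Expected offspring if breeding at age x = l(x) × b_x:
  age 6: 0.50 × 70 = 35.000
  age 7: 0.28 × 125 = 35.000
  age 8: 0.19 × 200 = 38.000
Maximum at age 8 (38.000).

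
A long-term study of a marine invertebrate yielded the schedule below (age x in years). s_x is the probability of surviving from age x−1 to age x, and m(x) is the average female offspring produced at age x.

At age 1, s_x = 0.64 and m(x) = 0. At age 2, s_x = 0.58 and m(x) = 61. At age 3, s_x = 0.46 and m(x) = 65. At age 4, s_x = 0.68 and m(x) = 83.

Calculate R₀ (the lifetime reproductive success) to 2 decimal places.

43.38

Survivorship from birth: l_x = s_1·s_2·…·s_x.
  l_1 = 0.64000
  l_2 = 0.37120
  l_3 = 0.17075
  l_4 = 0.11611
R₀ = Σ l_x m(x):
  age 1: 0.64000 × 0 = 0.0000
  age 2: 0.37120 × 61 = 22.6432
  age 3: 0.17075 × 65 = 11.0988
  age 4: 0.11611 × 83 = 9.6371
R₀ = 0.0000 + 22.6432 + 11.0988 + 9.6371 = 43.3791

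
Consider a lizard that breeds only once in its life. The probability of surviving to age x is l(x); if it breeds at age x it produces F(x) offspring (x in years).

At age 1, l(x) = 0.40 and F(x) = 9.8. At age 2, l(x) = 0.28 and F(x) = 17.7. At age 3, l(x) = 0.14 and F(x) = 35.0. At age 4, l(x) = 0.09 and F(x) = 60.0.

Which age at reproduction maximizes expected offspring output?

4

Expected offspring if breeding at age x = l(x) × F(x):
  age 1: 0.40 × 9.8 = 3.920
  age 2: 0.28 × 17.7 = 4.956
  age 3: 0.14 × 35.0 = 4.900
  age 4: 0.09 × 60.0 = 5.400
Maximum at age 4 (5.400).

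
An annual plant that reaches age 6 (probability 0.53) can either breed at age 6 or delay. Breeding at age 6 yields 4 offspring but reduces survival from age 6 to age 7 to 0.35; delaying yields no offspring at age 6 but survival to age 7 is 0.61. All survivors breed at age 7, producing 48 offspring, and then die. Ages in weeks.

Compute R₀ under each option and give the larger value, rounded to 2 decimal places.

breed at age 6: R₀ = 0.53 × (4 + 0.35 × 48) = 0.53 × 20.8000 = 11.0240
delay to age 7: R₀ = 0.53 × (0.61 × 48) = 0.53 × 29.2800 = 15.5184
Higher: delay to age 7 (15.5184).

15.52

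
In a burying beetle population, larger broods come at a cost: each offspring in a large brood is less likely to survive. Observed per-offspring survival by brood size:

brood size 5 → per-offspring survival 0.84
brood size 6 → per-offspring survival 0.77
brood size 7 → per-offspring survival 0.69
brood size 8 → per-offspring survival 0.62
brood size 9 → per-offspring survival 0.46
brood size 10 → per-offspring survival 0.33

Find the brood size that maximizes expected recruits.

8

Expected recruits = c × s(c):
  c=5: 5 × 0.84 = 4.200
  c=6: 6 × 0.77 = 4.620
  c=7: 7 × 0.69 = 4.830
  c=8: 8 × 0.62 = 4.960
  c=9: 9 × 0.46 = 4.140
  c=10: 10 × 0.33 = 3.300
Maximum at c = 8 (4.960 recruits).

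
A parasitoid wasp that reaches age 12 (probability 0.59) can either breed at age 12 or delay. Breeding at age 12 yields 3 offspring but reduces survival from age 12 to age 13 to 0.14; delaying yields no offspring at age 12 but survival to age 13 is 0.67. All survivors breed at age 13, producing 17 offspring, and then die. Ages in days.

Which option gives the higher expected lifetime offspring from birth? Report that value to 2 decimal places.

6.72

breed at age 12: R₀ = 0.59 × (3 + 0.14 × 17) = 0.59 × 5.3800 = 3.1742
delay to age 13: R₀ = 0.59 × (0.67 × 17) = 0.59 × 11.3900 = 6.7201
Higher: delay to age 13 (6.7201).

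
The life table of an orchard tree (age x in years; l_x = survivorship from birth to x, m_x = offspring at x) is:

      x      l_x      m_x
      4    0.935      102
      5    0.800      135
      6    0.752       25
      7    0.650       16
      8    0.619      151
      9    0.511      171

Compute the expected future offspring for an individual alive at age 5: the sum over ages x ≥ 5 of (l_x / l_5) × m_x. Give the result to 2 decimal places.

l_5 = 0.800. Conditional survival from age 5 to x is l_x / l_5.
  x=5: (0.800/0.800) × 135 = 135.0000
  x=6: (0.752/0.800) × 25 = 23.5000
  x=7: (0.650/0.800) × 16 = 13.0000
  x=8: (0.619/0.800) × 151 = 116.8362
  x=9: (0.511/0.800) × 171 = 109.2262
Sum = 135.0000 + 23.5000 + 13.0000 + 116.8362 + 109.2262 = 397.5625

397.56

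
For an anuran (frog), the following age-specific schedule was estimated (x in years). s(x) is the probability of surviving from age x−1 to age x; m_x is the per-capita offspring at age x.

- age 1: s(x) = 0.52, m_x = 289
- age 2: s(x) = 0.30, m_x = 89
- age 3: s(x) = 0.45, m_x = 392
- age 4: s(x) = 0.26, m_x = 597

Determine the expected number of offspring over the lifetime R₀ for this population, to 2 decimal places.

Survivorship from birth: l_x = s_1·s_2·…·s_x.
  l_1 = 0.52000
  l_2 = 0.15600
  l_3 = 0.07020
  l_4 = 0.01825
R₀ = Σ l_x m_x:
  age 1: 0.52000 × 289 = 150.2800
  age 2: 0.15600 × 89 = 13.8840
  age 3: 0.07020 × 392 = 27.5184
  age 4: 0.01825 × 597 = 10.8952
R₀ = 150.2800 + 13.8840 + 27.5184 + 10.8952 = 202.5777

202.58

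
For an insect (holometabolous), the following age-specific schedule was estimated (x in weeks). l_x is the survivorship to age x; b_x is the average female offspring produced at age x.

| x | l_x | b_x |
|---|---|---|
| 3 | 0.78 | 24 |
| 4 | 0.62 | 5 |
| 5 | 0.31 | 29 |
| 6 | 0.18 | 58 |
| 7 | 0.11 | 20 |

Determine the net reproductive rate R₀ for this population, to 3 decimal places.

R₀ = Σ l_x b_x:
  age 3: 0.78 × 24 = 18.7200
  age 4: 0.62 × 5 = 3.1000
  age 5: 0.31 × 29 = 8.9900
  age 6: 0.18 × 58 = 10.4400
  age 7: 0.11 × 20 = 2.2000
R₀ = 18.7200 + 3.1000 + 8.9900 + 10.4400 + 2.2000 = 43.4500

43.450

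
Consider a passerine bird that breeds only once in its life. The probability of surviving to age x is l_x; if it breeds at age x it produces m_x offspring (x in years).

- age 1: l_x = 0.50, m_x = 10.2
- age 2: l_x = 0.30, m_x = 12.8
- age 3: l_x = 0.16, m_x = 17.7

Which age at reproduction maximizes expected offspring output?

1

Expected offspring if breeding at age x = l_x × m_x:
  age 1: 0.50 × 10.2 = 5.100
  age 2: 0.30 × 12.8 = 3.840
  age 3: 0.16 × 17.7 = 2.832
Maximum at age 1 (5.100).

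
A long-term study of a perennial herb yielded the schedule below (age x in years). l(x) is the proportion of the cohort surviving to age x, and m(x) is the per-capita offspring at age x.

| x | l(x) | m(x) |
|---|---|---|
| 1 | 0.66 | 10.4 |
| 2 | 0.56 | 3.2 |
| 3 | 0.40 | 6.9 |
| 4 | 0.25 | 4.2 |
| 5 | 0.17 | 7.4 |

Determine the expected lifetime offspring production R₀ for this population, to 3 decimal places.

13.724

R₀ = Σ l(x) m(x):
  age 1: 0.66 × 10.4 = 6.8640
  age 2: 0.56 × 3.2 = 1.7920
  age 3: 0.40 × 6.9 = 2.7600
  age 4: 0.25 × 4.2 = 1.0500
  age 5: 0.17 × 7.4 = 1.2580
R₀ = 6.8640 + 1.7920 + 2.7600 + 1.0500 + 1.2580 = 13.7240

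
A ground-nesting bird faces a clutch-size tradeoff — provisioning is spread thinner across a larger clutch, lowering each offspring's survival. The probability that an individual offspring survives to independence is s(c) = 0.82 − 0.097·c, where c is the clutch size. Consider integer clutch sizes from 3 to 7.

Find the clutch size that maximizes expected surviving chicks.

4

Expected surviving chicks = c × s(c):
  c=3: 3 × 0.529 = 1.587
  c=4: 4 × 0.432 = 1.728
  c=5: 5 × 0.335 = 1.675
  c=6: 6 × 0.238 = 1.428
  c=7: 7 × 0.141 = 0.987
Maximum at c = 4 (1.728 surviving chicks).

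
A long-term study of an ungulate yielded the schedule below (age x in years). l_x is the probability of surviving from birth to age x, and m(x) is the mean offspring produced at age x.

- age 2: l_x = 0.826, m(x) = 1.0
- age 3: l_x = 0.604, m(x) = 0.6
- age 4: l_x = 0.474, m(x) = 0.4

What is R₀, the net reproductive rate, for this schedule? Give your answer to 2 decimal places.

1.38

R₀ = Σ l_x m(x):
  age 2: 0.826 × 1.0 = 0.8260
  age 3: 0.604 × 0.6 = 0.3624
  age 4: 0.474 × 0.4 = 0.1896
R₀ = 0.8260 + 0.3624 + 0.1896 = 1.3780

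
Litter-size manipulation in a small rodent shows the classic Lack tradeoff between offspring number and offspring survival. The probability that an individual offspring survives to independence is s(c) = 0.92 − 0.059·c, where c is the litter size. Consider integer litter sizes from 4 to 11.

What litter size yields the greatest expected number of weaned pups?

8

Expected weaned pups = c × s(c):
  c=4: 4 × 0.684 = 2.736
  c=5: 5 × 0.625 = 3.125
  c=6: 6 × 0.566 = 3.396
  c=7: 7 × 0.507 = 3.549
  c=8: 8 × 0.448 = 3.584
  c=9: 9 × 0.389 = 3.501
  c=10: 10 × 0.330 = 3.300
  c=11: 11 × 0.271 = 2.981
Maximum at c = 8 (3.584 weaned pups).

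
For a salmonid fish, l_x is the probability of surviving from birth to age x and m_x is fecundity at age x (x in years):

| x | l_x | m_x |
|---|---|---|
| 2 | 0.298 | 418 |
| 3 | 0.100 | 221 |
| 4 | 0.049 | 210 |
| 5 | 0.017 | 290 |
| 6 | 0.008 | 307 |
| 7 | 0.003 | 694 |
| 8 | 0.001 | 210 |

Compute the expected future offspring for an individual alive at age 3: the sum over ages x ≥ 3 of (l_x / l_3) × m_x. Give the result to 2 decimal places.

420.68

l_3 = 0.100. Conditional survival from age 3 to x is l_x / l_3.
  x=3: (0.100/0.100) × 221 = 221.0000
  x=4: (0.049/0.100) × 210 = 102.9000
  x=5: (0.017/0.100) × 290 = 49.3000
  x=6: (0.008/0.100) × 307 = 24.5600
  x=7: (0.003/0.100) × 694 = 20.8200
  x=8: (0.001/0.100) × 210 = 2.1000
Sum = 221.0000 + 102.9000 + 49.3000 + 24.5600 + 20.8200 + 2.1000 = 420.6800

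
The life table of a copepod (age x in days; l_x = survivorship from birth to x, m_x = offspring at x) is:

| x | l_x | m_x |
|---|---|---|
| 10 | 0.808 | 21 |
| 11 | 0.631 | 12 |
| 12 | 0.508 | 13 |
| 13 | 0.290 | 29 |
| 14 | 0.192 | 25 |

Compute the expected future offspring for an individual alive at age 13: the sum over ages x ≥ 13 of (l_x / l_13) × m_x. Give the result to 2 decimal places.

45.55

l_13 = 0.290. Conditional survival from age 13 to x is l_x / l_13.
  x=13: (0.290/0.290) × 29 = 29.0000
  x=14: (0.192/0.290) × 25 = 16.5517
Sum = 29.0000 + 16.5517 = 45.5517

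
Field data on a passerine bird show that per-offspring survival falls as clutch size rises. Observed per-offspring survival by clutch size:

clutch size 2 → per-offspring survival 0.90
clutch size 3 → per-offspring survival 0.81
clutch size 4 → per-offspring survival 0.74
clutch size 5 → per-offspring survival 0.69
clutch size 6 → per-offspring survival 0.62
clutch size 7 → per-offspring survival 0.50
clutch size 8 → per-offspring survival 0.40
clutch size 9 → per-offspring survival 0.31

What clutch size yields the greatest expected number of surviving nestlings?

Expected surviving nestlings = c × s(c):
  c=2: 2 × 0.90 = 1.800
  c=3: 3 × 0.81 = 2.430
  c=4: 4 × 0.74 = 2.960
  c=5: 5 × 0.69 = 3.450
  c=6: 6 × 0.62 = 3.720
  c=7: 7 × 0.50 = 3.500
  c=8: 8 × 0.40 = 3.200
  c=9: 9 × 0.31 = 2.790
Maximum at c = 6 (3.720 surviving nestlings).

6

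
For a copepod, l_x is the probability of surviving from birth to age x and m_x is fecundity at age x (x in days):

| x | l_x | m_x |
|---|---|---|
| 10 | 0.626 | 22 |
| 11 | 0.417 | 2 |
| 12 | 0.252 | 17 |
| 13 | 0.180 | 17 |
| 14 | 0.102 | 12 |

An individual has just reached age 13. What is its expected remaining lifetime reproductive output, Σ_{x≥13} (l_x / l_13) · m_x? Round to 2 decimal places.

23.80

l_13 = 0.180. Conditional survival from age 13 to x is l_x / l_13.
  x=13: (0.180/0.180) × 17 = 17.0000
  x=14: (0.102/0.180) × 12 = 6.8000
Sum = 17.0000 + 6.8000 = 23.8000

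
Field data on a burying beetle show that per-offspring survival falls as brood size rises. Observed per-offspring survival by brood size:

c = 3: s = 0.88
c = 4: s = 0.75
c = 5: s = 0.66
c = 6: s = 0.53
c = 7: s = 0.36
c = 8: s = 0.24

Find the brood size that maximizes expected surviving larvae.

5

Expected surviving larvae = c × s(c):
  c=3: 3 × 0.88 = 2.640
  c=4: 4 × 0.75 = 3.000
  c=5: 5 × 0.66 = 3.300
  c=6: 6 × 0.53 = 3.180
  c=7: 7 × 0.36 = 2.520
  c=8: 8 × 0.24 = 1.920
Maximum at c = 5 (3.300 surviving larvae).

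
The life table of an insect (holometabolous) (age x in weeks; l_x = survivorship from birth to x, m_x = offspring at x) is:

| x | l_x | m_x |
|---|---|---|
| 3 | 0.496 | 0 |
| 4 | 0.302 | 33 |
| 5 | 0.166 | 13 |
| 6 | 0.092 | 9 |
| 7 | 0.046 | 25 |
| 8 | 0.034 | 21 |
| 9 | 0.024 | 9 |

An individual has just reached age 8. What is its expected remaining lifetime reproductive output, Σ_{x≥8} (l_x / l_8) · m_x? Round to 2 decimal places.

l_8 = 0.034. Conditional survival from age 8 to x is l_x / l_8.
  x=8: (0.034/0.034) × 21 = 21.0000
  x=9: (0.024/0.034) × 9 = 6.3529
Sum = 21.0000 + 6.3529 = 27.3529

27.35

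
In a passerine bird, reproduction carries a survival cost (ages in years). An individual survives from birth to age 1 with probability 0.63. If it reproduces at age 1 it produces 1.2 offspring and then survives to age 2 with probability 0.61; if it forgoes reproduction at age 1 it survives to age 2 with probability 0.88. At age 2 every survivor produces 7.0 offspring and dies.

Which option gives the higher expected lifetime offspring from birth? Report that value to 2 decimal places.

breed at age 1: R₀ = 0.63 × (1.2 + 0.61 × 7.0) = 0.63 × 5.4700 = 3.4461
delay to age 2: R₀ = 0.63 × (0.88 × 7.0) = 0.63 × 6.1600 = 3.8808
Higher: delay to age 2 (3.8808).

3.88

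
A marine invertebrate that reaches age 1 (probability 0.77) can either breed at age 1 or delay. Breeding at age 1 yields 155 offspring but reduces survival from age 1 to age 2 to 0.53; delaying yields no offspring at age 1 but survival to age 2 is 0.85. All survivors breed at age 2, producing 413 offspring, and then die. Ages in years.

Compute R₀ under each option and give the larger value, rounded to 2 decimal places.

breed at age 1: R₀ = 0.77 × (155 + 0.53 × 413) = 0.77 × 373.8900 = 287.8953
delay to age 2: R₀ = 0.77 × (0.85 × 413) = 0.77 × 351.0500 = 270.3085
Higher: breed at age 1 (287.8953).

287.90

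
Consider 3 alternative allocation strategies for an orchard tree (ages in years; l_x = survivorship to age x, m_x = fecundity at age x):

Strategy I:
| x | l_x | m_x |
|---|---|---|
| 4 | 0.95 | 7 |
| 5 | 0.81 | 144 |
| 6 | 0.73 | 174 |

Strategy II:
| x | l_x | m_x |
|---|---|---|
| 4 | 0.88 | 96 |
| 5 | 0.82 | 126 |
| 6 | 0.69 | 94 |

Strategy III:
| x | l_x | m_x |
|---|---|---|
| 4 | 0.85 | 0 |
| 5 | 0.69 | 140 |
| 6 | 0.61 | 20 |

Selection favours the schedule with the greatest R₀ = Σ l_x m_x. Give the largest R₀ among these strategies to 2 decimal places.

252.66

Strategy I: R₀ = 0.95×7 + 0.81×144 + 0.73×174 = 250.3100
Strategy II: R₀ = 0.88×96 + 0.82×126 + 0.69×94 = 252.6600
Strategy III: R₀ = 0.85×0 + 0.69×140 + 0.61×20 = 108.8000
Highest R₀: strategy II with 252.6600.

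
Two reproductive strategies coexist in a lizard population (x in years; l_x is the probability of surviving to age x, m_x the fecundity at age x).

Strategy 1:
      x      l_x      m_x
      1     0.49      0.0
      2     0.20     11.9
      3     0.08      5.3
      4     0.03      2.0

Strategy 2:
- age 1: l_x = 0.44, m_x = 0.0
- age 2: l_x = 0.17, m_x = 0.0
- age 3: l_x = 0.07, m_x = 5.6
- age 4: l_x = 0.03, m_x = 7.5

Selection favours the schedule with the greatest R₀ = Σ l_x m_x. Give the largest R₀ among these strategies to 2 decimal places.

Strategy 1: R₀ = 0.49×0.0 + 0.20×11.9 + 0.08×5.3 + 0.03×2.0 = 2.8640
Strategy 2: R₀ = 0.44×0.0 + 0.17×0.0 + 0.07×5.6 + 0.03×7.5 = 0.6170
Highest R₀: strategy 1 with 2.8640.

2.86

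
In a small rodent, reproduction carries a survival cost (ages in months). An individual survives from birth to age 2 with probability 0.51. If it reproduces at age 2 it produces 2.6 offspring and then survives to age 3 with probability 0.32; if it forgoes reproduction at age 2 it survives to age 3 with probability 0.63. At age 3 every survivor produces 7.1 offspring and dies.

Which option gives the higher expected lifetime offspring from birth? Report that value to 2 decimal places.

2.48

breed at age 2: R₀ = 0.51 × (2.6 + 0.32 × 7.1) = 0.51 × 4.8720 = 2.4847
delay to age 3: R₀ = 0.51 × (0.63 × 7.1) = 0.51 × 4.4730 = 2.2812
Higher: breed at age 2 (2.4847).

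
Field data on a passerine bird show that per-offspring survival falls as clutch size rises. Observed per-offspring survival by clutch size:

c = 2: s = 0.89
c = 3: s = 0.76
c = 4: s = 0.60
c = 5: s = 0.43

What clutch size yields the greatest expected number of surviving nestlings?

4

Expected surviving nestlings = c × s(c):
  c=2: 2 × 0.89 = 1.780
  c=3: 3 × 0.76 = 2.280
  c=4: 4 × 0.60 = 2.400
  c=5: 5 × 0.43 = 2.150
Maximum at c = 4 (2.400 surviving nestlings).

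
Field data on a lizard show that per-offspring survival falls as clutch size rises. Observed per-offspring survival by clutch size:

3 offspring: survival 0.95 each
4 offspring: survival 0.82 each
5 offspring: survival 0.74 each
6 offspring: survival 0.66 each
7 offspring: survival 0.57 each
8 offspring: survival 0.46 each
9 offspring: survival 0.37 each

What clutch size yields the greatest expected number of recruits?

7

Expected recruits = c × s(c):
  c=3: 3 × 0.95 = 2.850
  c=4: 4 × 0.82 = 3.280
  c=5: 5 × 0.74 = 3.700
  c=6: 6 × 0.66 = 3.960
  c=7: 7 × 0.57 = 3.990
  c=8: 8 × 0.46 = 3.680
  c=9: 9 × 0.37 = 3.330
Maximum at c = 7 (3.990 recruits).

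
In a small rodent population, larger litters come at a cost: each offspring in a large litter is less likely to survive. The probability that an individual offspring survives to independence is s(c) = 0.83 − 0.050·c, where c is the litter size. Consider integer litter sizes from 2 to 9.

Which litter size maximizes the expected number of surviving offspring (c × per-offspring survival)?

Expected surviving offspring = c × s(c):
  c=2: 2 × 0.730 = 1.460
  c=3: 3 × 0.680 = 2.040
  c=4: 4 × 0.630 = 2.520
  c=5: 5 × 0.580 = 2.900
  c=6: 6 × 0.530 = 3.180
  c=7: 7 × 0.480 = 3.360
  c=8: 8 × 0.430 = 3.440
  c=9: 9 × 0.380 = 3.420
Maximum at c = 8 (3.440 surviving offspring).

8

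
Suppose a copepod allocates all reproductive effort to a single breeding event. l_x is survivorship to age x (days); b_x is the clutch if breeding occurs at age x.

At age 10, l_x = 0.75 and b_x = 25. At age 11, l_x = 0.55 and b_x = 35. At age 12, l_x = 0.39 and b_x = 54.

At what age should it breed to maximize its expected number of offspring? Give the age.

12

Expected offspring if breeding at age x = l_x × b_x:
  age 10: 0.75 × 25 = 18.750
  age 11: 0.55 × 35 = 19.250
  age 12: 0.39 × 54 = 21.060
Maximum at age 12 (21.060).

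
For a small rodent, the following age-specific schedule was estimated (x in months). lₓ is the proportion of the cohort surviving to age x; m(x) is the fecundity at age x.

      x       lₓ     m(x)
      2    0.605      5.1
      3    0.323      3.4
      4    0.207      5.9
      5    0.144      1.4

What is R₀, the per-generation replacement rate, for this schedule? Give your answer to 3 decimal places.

R₀ = Σ lₓ m(x):
  age 2: 0.605 × 5.1 = 3.0855
  age 3: 0.323 × 3.4 = 1.0982
  age 4: 0.207 × 5.9 = 1.2213
  age 5: 0.144 × 1.4 = 0.2016
R₀ = 3.0855 + 1.0982 + 1.2213 + 0.2016 = 5.6066

5.607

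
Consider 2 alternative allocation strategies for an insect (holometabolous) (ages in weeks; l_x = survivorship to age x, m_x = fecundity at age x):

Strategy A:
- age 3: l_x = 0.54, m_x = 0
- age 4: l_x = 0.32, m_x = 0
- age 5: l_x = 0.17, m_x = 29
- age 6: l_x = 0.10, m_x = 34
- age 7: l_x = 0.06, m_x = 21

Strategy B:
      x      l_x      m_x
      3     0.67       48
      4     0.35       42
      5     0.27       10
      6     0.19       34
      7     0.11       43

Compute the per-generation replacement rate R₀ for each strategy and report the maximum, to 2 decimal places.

Strategy A: R₀ = 0.54×0 + 0.32×0 + 0.17×29 + 0.10×34 + 0.06×21 = 9.5900
Strategy B: R₀ = 0.67×48 + 0.35×42 + 0.27×10 + 0.19×34 + 0.11×43 = 60.7500
Highest R₀: strategy B with 60.7500.

60.75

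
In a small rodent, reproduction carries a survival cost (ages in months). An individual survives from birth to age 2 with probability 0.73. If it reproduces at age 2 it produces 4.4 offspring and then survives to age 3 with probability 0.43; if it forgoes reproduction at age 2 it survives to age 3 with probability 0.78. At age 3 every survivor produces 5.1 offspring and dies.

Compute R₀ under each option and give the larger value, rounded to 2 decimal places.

breed at age 2: R₀ = 0.73 × (4.4 + 0.43 × 5.1) = 0.73 × 6.5930 = 4.8129
delay to age 3: R₀ = 0.73 × (0.78 × 5.1) = 0.73 × 3.9780 = 2.9039
Higher: breed at age 2 (4.8129).

4.81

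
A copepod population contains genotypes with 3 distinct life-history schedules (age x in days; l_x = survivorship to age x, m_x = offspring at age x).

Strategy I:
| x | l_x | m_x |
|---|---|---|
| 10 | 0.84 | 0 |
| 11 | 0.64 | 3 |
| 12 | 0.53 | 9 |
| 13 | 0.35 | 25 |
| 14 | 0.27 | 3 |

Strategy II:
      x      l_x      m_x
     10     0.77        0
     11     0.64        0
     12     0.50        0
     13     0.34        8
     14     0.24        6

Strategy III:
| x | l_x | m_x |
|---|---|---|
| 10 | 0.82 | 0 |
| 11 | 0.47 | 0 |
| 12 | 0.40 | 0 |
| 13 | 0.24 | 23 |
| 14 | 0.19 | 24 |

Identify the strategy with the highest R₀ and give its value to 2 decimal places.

Strategy I: R₀ = 0.84×0 + 0.64×3 + 0.53×9 + 0.35×25 + 0.27×3 = 16.2500
Strategy II: R₀ = 0.77×0 + 0.64×0 + 0.50×0 + 0.34×8 + 0.24×6 = 4.1600
Strategy III: R₀ = 0.82×0 + 0.47×0 + 0.40×0 + 0.24×23 + 0.19×24 = 10.0800
Highest R₀: strategy I with 16.2500.

16.25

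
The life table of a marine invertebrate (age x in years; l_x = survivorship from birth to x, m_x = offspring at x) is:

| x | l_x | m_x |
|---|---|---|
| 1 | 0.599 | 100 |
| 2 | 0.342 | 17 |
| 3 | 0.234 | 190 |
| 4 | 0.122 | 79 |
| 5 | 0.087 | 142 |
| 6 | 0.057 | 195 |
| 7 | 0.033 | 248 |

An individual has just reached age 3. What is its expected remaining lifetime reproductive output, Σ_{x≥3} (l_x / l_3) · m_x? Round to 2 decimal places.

l_3 = 0.234. Conditional survival from age 3 to x is l_x / l_3.
  x=3: (0.234/0.234) × 190 = 190.0000
  x=4: (0.122/0.234) × 79 = 41.1880
  x=5: (0.087/0.234) × 142 = 52.7949
  x=6: (0.057/0.234) × 195 = 47.5000
  x=7: (0.033/0.234) × 248 = 34.9744
Sum = 190.0000 + 41.1880 + 52.7949 + 47.5000 + 34.9744 = 366.4573

366.46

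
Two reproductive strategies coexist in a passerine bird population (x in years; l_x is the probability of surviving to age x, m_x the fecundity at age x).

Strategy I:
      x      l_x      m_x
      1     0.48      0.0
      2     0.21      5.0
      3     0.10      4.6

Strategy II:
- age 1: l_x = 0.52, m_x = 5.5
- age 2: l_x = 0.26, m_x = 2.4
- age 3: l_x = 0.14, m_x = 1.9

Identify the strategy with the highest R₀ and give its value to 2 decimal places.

3.75

Strategy I: R₀ = 0.48×0.0 + 0.21×5.0 + 0.10×4.6 = 1.5100
Strategy II: R₀ = 0.52×5.5 + 0.26×2.4 + 0.14×1.9 = 3.7500
Highest R₀: strategy II with 3.7500.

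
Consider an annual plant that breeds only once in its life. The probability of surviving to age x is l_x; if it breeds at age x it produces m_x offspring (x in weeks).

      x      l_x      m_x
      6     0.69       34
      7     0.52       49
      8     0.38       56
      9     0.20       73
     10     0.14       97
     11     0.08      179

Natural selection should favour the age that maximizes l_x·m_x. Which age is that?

7

Expected offspring if breeding at age x = l_x × m_x:
  age 6: 0.69 × 34 = 23.460
  age 7: 0.52 × 49 = 25.480
  age 8: 0.38 × 56 = 21.280
  age 9: 0.20 × 73 = 14.600
  age 10: 0.14 × 97 = 13.580
  age 11: 0.08 × 179 = 14.320
Maximum at age 7 (25.480).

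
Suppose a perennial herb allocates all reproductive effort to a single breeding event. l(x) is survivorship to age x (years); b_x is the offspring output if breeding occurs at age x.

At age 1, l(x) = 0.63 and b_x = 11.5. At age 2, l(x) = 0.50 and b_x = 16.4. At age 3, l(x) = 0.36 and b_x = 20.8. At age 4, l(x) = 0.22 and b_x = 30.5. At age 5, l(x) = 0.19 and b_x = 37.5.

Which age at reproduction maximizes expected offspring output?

2

Expected offspring if breeding at age x = l(x) × b_x:
  age 1: 0.63 × 11.5 = 7.245
  age 2: 0.50 × 16.4 = 8.200
  age 3: 0.36 × 20.8 = 7.488
  age 4: 0.22 × 30.5 = 6.710
  age 5: 0.19 × 37.5 = 7.125
Maximum at age 2 (8.200).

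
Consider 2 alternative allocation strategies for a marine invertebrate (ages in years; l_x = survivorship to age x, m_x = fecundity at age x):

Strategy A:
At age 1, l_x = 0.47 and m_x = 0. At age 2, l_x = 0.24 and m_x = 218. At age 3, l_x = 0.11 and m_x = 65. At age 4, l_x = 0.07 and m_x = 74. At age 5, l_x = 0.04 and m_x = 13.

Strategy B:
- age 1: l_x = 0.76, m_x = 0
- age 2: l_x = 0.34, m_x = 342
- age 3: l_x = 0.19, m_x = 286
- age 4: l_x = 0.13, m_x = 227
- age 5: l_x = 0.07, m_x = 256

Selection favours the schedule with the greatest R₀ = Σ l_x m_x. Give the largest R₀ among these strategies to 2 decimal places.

218.05

Strategy A: R₀ = 0.47×0 + 0.24×218 + 0.11×65 + 0.07×74 + 0.04×13 = 65.1700
Strategy B: R₀ = 0.76×0 + 0.34×342 + 0.19×286 + 0.13×227 + 0.07×256 = 218.0500
Highest R₀: strategy B with 218.0500.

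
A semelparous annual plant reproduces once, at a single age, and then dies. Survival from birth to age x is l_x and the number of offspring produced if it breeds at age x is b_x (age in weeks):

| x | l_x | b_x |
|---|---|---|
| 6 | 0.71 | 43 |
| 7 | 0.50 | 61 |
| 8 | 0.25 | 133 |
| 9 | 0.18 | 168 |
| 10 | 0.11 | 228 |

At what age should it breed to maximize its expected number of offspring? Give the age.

Expected offspring if breeding at age x = l_x × b_x:
  age 6: 0.71 × 43 = 30.530
  age 7: 0.50 × 61 = 30.500
  age 8: 0.25 × 133 = 33.250
  age 9: 0.18 × 168 = 30.240
  age 10: 0.11 × 228 = 25.080
Maximum at age 8 (33.250).

8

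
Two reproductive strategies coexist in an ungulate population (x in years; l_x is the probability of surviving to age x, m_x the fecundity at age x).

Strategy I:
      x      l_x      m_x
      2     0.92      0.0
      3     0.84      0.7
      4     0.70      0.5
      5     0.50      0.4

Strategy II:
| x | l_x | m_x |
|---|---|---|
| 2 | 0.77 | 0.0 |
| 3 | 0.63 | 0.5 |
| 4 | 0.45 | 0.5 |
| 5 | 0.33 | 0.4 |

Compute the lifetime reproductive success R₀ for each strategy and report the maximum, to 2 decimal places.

1.14

Strategy I: R₀ = 0.92×0.0 + 0.84×0.7 + 0.70×0.5 + 0.50×0.4 = 1.1380
Strategy II: R₀ = 0.77×0.0 + 0.63×0.5 + 0.45×0.5 + 0.33×0.4 = 0.6720
Highest R₀: strategy I with 1.1380.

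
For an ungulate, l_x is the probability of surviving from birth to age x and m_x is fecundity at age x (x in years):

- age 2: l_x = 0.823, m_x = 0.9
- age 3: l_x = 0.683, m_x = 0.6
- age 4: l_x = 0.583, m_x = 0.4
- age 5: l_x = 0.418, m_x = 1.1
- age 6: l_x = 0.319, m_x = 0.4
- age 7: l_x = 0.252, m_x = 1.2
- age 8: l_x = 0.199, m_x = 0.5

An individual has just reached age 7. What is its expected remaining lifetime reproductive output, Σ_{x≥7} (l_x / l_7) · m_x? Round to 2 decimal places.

l_7 = 0.252. Conditional survival from age 7 to x is l_x / l_7.
  x=7: (0.252/0.252) × 1.2 = 1.2000
  x=8: (0.199/0.252) × 0.5 = 0.3948
Sum = 1.2000 + 0.3948 = 1.5948

1.59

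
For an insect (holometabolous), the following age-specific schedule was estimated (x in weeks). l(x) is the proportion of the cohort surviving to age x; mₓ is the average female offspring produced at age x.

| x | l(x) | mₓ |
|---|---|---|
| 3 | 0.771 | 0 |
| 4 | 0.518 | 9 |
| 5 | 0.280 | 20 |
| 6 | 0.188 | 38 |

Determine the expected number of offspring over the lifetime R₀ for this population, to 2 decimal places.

R₀ = Σ l(x) mₓ:
  age 3: 0.771 × 0 = 0.0000
  age 4: 0.518 × 9 = 4.6620
  age 5: 0.280 × 20 = 5.6000
  age 6: 0.188 × 38 = 7.1440
R₀ = 0.0000 + 4.6620 + 5.6000 + 7.1440 = 17.4060

17.41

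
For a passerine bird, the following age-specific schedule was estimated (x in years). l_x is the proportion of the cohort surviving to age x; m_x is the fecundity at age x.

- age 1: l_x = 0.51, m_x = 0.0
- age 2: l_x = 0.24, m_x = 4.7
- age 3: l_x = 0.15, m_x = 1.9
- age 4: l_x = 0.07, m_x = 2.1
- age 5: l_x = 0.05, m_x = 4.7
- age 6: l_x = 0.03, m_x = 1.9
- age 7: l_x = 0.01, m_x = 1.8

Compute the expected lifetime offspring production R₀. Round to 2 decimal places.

R₀ = Σ l_x m_x:
  age 1: 0.51 × 0.0 = 0.0000
  age 2: 0.24 × 4.7 = 1.1280
  age 3: 0.15 × 1.9 = 0.2850
  age 4: 0.07 × 2.1 = 0.1470
  age 5: 0.05 × 4.7 = 0.2350
  age 6: 0.03 × 1.9 = 0.0570
  age 7: 0.01 × 1.8 = 0.0180
R₀ = 0.0000 + 1.1280 + 0.2850 + 0.1470 + 0.2350 + 0.0570 + 0.0180 = 1.8700

1.87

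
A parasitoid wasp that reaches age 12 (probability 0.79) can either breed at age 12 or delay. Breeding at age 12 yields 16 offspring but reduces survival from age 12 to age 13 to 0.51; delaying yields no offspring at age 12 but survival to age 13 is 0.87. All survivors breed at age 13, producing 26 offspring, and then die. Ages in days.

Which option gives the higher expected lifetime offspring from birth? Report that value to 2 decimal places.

breed at age 12: R₀ = 0.79 × (16 + 0.51 × 26) = 0.79 × 29.2600 = 23.1154
delay to age 13: R₀ = 0.79 × (0.87 × 26) = 0.79 × 22.6200 = 17.8698
Higher: breed at age 12 (23.1154).

23.12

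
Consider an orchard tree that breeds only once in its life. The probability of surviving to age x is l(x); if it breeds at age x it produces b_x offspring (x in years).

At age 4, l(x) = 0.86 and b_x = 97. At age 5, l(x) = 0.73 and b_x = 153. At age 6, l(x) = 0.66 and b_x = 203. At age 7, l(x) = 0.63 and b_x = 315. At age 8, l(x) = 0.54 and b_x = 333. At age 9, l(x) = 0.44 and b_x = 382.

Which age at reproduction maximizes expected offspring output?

Expected offspring if breeding at age x = l(x) × b_x:
  age 4: 0.86 × 97 = 83.420
  age 5: 0.73 × 153 = 111.690
  age 6: 0.66 × 203 = 133.980
  age 7: 0.63 × 315 = 198.450
  age 8: 0.54 × 333 = 179.820
  age 9: 0.44 × 382 = 168.080
Maximum at age 7 (198.450).

7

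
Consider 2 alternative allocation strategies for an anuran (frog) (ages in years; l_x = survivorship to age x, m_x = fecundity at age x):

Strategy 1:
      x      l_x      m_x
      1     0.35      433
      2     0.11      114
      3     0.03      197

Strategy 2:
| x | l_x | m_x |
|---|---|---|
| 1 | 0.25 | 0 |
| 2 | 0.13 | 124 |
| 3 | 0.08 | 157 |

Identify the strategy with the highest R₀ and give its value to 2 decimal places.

Strategy 1: R₀ = 0.35×433 + 0.11×114 + 0.03×197 = 170.0000
Strategy 2: R₀ = 0.25×0 + 0.13×124 + 0.08×157 = 28.6800
Highest R₀: strategy 1 with 170.0000.

170.00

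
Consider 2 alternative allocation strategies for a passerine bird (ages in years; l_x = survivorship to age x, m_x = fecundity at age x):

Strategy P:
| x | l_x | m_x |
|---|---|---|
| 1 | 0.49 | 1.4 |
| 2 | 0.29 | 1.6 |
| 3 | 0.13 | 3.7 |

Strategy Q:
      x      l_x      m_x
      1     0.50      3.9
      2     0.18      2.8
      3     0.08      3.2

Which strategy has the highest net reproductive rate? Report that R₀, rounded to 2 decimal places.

Strategy P: R₀ = 0.49×1.4 + 0.29×1.6 + 0.13×3.7 = 1.6310
Strategy Q: R₀ = 0.50×3.9 + 0.18×2.8 + 0.08×3.2 = 2.7100
Highest R₀: strategy Q with 2.7100.

2.71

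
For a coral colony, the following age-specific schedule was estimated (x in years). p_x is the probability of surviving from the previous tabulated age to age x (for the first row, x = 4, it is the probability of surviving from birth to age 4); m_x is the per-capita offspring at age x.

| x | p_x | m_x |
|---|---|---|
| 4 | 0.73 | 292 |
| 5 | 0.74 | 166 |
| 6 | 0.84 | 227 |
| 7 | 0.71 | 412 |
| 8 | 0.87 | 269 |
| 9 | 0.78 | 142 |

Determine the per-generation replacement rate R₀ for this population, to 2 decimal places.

645.02

Survivorship from birth: l_x = p_4·p_5·…·p_x.
  l_4 = 0.73000
  l_5 = 0.54020
  l_6 = 0.45377
  l_7 = 0.32218
  l_8 = 0.28029
  l_9 = 0.21863
R₀ = Σ l_x m_x:
  age 4: 0.73000 × 292 = 213.1600
  age 5: 0.54020 × 166 = 89.6732
  age 6: 0.45377 × 227 = 103.0058
  age 7: 0.32218 × 412 = 132.7382
  age 8: 0.28029 × 269 = 75.3980
  age 9: 0.21863 × 142 = 31.0455
R₀ = 213.1600 + 89.6732 + 103.0058 + 132.7382 + 75.3980 + 31.0455 = 645.0206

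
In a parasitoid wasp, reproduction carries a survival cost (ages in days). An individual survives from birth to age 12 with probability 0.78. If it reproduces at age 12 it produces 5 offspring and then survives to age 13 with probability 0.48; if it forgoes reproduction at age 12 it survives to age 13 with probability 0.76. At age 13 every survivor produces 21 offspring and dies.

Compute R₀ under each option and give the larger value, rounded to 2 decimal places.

breed at age 12: R₀ = 0.78 × (5 + 0.48 × 21) = 0.78 × 15.0800 = 11.7624
delay to age 13: R₀ = 0.78 × (0.76 × 21) = 0.78 × 15.9600 = 12.4488
Higher: delay to age 13 (12.4488).

12.45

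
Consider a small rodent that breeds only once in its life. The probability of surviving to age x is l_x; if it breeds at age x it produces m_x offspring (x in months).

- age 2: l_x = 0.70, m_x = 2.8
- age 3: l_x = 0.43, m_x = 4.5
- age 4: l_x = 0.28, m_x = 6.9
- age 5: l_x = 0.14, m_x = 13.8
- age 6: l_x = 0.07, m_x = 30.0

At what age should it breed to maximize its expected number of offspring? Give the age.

6

Expected offspring if breeding at age x = l_x × m_x:
  age 2: 0.70 × 2.8 = 1.960
  age 3: 0.43 × 4.5 = 1.935
  age 4: 0.28 × 6.9 = 1.932
  age 5: 0.14 × 13.8 = 1.932
  age 6: 0.07 × 30.0 = 2.100
Maximum at age 6 (2.100).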